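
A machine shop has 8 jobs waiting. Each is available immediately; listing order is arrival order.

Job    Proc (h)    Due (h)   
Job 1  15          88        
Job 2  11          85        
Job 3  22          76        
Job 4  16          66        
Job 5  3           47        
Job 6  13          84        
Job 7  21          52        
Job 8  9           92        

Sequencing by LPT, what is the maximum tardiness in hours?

63

LPT (decreasing processing time): Job 3 Job 7 Job 4 Job 1 Job 6 Job 2 Job 8 Job 5.
Job 3: 0→22, due 76, tardiness 0
Job 7: 22→43, due 52, tardiness 0
Job 4: 43→59, due 66, tardiness 0
Job 1: 59→74, due 88, tardiness 0
Job 6: 74→87, due 84, tardiness 3
Job 2: 87→98, due 85, tardiness 13
Job 8: 98→107, due 92, tardiness 15
Job 5: 107→110, due 47, tardiness 63
Maximum = 63.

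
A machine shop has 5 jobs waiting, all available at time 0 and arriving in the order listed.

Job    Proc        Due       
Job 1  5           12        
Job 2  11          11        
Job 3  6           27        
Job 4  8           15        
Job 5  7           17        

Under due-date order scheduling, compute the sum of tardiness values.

EDD (increasing due date): Job 2 Job 1 Job 4 Job 5 Job 3.
Job 2: 0→11, due 11, tardiness 0
Job 1: 11→16, due 12, tardiness 4
Job 4: 16→24, due 15, tardiness 9
Job 5: 24→31, due 17, tardiness 14
Job 3: 31→37, due 27, tardiness 10
Sum = 0+4+9+14+10 = 37.

37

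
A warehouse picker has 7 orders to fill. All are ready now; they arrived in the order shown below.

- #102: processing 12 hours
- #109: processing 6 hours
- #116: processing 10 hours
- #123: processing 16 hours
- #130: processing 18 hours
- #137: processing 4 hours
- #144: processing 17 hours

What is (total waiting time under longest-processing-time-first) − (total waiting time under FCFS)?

LPT (decreasing processing time): #130 #144 #123 #102 #116 #109 #137.
#130: waits 0, runs 0→18
#144: waits 18, runs 18→35
#123: waits 35, runs 35→51
#102: waits 51, runs 51→63
#116: waits 63, runs 63→73
#109: waits 73, runs 73→79
#137: waits 79, runs 79→83
Sum = 0+18+35+51+63+73+79 = 319.
FIFO (arrival order): #102 #109 #116 #123 #130 #137 #144.
#102: waits 0, runs 0→12
#109: waits 12, runs 12→18
#116: waits 18, runs 18→28
#123: waits 28, runs 28→44
#130: waits 44, runs 44→62
#137: waits 62, runs 62→66
#144: waits 66, runs 66→83
Sum = 0+12+18+28+44+62+66 = 230.
Difference = 319 − 230 = 89.

89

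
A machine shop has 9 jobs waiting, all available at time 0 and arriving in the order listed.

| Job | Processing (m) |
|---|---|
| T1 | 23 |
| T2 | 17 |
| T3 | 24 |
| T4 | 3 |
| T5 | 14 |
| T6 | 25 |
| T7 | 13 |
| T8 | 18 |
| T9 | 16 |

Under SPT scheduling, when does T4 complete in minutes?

3

SPT (increasing processing time): T4 T7 T5 T9 T2 T8 T1 T3 T6.
T4: 0→3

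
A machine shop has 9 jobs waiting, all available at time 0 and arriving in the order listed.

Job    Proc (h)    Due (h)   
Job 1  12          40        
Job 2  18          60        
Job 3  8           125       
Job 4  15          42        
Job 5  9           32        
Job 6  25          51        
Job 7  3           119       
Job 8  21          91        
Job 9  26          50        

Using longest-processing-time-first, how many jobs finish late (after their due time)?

6

LPT (decreasing processing time): Job 9 Job 6 Job 8 Job 2 Job 4 Job 1 Job 5 Job 3 Job 7.
Job 9: 0→26, due 50, tardiness 0
Job 6: 26→51, due 51, tardiness 0
Job 8: 51→72, due 91, tardiness 0
Job 2: 72→90, due 60, tardiness 30
Job 4: 90→105, due 42, tardiness 63
Job 1: 105→117, due 40, tardiness 77
Job 5: 117→126, due 32, tardiness 94
Job 3: 126→134, due 125, tardiness 9
Job 7: 134→137, due 119, tardiness 18
Late jobs: 6.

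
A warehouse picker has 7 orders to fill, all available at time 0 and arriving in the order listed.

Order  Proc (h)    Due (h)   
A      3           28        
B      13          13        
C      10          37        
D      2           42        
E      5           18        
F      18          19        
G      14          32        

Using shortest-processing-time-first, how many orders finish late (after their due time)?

SPT (increasing processing time): D A E C B G F.
D: 0→2, due 42, tardiness 0
A: 2→5, due 28, tardiness 0
E: 5→10, due 18, tardiness 0
C: 10→20, due 37, tardiness 0
B: 20→33, due 13, tardiness 20
G: 33→47, due 32, tardiness 15
F: 47→65, due 19, tardiness 46
Late orders: 3.

3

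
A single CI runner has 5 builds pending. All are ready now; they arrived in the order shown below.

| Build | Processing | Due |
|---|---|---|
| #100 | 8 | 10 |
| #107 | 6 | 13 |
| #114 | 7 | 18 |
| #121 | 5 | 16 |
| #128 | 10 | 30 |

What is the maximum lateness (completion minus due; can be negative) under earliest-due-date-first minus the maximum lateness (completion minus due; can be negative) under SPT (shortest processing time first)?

-8

EDD (increasing due date): #100 #107 #121 #114 #128.
#100: 0→8, due 10, lateness -2
#107: 8→14, due 13, lateness 1
#121: 14→19, due 16, lateness 3
#114: 19→26, due 18, lateness 8
#128: 26→36, due 30, lateness 6
Maximum = 8.
SPT (increasing processing time): #121 #107 #114 #100 #128.
#121: 0→5, due 16, lateness -11
#107: 5→11, due 13, lateness -2
#114: 11→18, due 18, lateness 0
#100: 18→26, due 10, lateness 16
#128: 26→36, due 30, lateness 6
Maximum = 16.
Difference = 8 − 16 = -8.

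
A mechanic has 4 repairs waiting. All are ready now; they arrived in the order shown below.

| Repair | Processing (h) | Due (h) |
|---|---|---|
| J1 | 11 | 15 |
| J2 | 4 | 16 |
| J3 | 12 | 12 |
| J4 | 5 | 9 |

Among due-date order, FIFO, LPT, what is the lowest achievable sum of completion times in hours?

EDD (increasing due date): J4 J3 J1 J2.
J4: 0→5
J3: 5→17
J1: 17→28
J2: 28→32
Sum = 5+17+28+32 = 82.
FIFO (arrival order): J1 J2 J3 J4.
J1: 0→11
J2: 11→15
J3: 15→27
J4: 27→32
Sum = 11+15+27+32 = 85.
LPT (decreasing processing time): J3 J1 J4 J2.
J3: 0→12
J1: 12→23
J4: 23→28
J2: 28→32
Sum = 12+23+28+32 = 95.
EDD 82, FIFO 85, LPT 95 → minimum 82.

82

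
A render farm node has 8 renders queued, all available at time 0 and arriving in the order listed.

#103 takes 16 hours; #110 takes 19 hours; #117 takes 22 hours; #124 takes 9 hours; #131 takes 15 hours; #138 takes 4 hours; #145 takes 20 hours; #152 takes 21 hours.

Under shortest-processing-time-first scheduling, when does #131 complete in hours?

28

SPT (increasing processing time): #138 #124 #131 #103 #110 #145 #152 #117.
#138: 0→4
#124: 4→13
#131: 13→28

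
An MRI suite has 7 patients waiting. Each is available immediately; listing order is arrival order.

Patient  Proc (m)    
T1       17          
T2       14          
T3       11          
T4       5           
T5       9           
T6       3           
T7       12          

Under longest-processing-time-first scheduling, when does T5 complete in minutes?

LPT (decreasing processing time): T1 T2 T7 T3 T5 T4 T6.
T1: 0→17
T2: 17→31
T7: 31→43
T3: 43→54
T5: 54→63

63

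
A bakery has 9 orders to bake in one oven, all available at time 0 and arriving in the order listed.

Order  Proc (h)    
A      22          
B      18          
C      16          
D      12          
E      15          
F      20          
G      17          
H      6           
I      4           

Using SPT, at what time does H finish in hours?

10

SPT (increasing processing time): I H D E C G B F A.
I: 0→4
H: 4→10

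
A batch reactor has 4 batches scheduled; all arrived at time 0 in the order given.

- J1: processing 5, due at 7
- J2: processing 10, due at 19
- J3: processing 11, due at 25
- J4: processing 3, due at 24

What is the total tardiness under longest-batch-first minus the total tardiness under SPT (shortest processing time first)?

LPT (decreasing processing time): J3 J2 J1 J4.
J3: 0→11, due 25, tardiness 0
J2: 11→21, due 19, tardiness 2
J1: 21→26, due 7, tardiness 19
J4: 26→29, due 24, tardiness 5
Sum = 0+2+19+5 = 26.
SPT (increasing processing time): J4 J1 J2 J3.
J4: 0→3, due 24, tardiness 0
J1: 3→8, due 7, tardiness 1
J2: 8→18, due 19, tardiness 0
J3: 18→29, due 25, tardiness 4
Sum = 0+1+0+4 = 5.
Difference = 26 − 5 = 21.

21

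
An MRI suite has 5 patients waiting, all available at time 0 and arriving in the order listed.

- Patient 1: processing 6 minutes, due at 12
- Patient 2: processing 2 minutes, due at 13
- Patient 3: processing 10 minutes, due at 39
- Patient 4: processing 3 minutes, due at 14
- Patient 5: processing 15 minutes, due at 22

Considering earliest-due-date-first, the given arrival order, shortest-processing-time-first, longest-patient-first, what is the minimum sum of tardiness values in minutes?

4

EDD (increasing due date): Patient 1 Patient 2 Patient 4 Patient 5 Patient 3.
Patient 1: 0→6, due 12, tardiness 0
Patient 2: 6→8, due 13, tardiness 0
Patient 4: 8→11, due 14, tardiness 0
Patient 5: 11→26, due 22, tardiness 4
Patient 3: 26→36, due 39, tardiness 0
Sum = 0+0+0+4+0 = 4.
FIFO (arrival order): Patient 1 Patient 2 Patient 3 Patient 4 Patient 5.
Patient 1: 0→6, due 12, tardiness 0
Patient 2: 6→8, due 13, tardiness 0
Patient 3: 8→18, due 39, tardiness 0
Patient 4: 18→21, due 14, tardiness 7
Patient 5: 21→36, due 22, tardiness 14
Sum = 0+0+0+7+14 = 21.
SPT (increasing processing time): Patient 2 Patient 4 Patient 1 Patient 3 Patient 5.
Patient 2: 0→2, due 13, tardiness 0
Patient 4: 2→5, due 14, tardiness 0
Patient 1: 5→11, due 12, tardiness 0
Patient 3: 11→21, due 39, tardiness 0
Patient 5: 21→36, due 22, tardiness 14
Sum = 0+0+0+0+14 = 14.
LPT (decreasing processing time): Patient 5 Patient 3 Patient 1 Patient 4 Patient 2.
Patient 5: 0→15, due 22, tardiness 0
Patient 3: 15→25, due 39, tardiness 0
Patient 1: 25→31, due 12, tardiness 19
Patient 4: 31→34, due 14, tardiness 20
Patient 2: 34→36, due 13, tardiness 23
Sum = 0+0+19+20+23 = 62.
EDD 4, FIFO 21, SPT 14, LPT 62 → minimum 4.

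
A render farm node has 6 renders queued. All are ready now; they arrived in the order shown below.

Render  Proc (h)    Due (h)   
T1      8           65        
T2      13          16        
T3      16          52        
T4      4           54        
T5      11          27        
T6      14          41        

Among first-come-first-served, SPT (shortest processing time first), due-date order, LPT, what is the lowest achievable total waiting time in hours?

FIFO (arrival order): T1 T2 T3 T4 T5 T6.
T1: waits 0, runs 0→8
T2: waits 8, runs 8→21
T3: waits 21, runs 21→37
T4: waits 37, runs 37→41
T5: waits 41, runs 41→52
T6: waits 52, runs 52→66
Sum = 0+8+21+37+41+52 = 159.
SPT (increasing processing time): T4 T1 T5 T2 T6 T3.
T4: waits 0, runs 0→4
T1: waits 4, runs 4→12
T5: waits 12, runs 12→23
T2: waits 23, runs 23→36
T6: waits 36, runs 36→50
T3: waits 50, runs 50→66
Sum = 0+4+12+23+36+50 = 125.
EDD (increasing due date): T2 T5 T6 T3 T4 T1.
T2: waits 0, runs 0→13
T5: waits 13, runs 13→24
T6: waits 24, runs 24→38
T3: waits 38, runs 38→54
T4: waits 54, runs 54→58
T1: waits 58, runs 58→66
Sum = 0+13+24+38+54+58 = 187.
LPT (decreasing processing time): T3 T6 T2 T5 T1 T4.
T3: waits 0, runs 0→16
T6: waits 16, runs 16→30
T2: waits 30, runs 30→43
T5: waits 43, runs 43→54
T1: waits 54, runs 54→62
T4: waits 62, runs 62→66
Sum = 0+16+30+43+54+62 = 205.
FIFO 159, SPT 125, EDD 187, LPT 205 → minimum 125.

125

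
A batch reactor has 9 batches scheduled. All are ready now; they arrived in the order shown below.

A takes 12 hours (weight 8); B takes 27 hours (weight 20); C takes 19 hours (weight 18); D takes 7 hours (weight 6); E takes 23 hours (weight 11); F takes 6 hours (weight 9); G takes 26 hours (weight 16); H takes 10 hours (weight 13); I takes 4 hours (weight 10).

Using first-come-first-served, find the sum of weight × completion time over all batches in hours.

9074

FIFO (arrival order): A B C D E F G H I.
A: finishes 12, weight 8, w·C = 96
B: finishes 39, weight 20, w·C = 780
C: finishes 58, weight 18, w·C = 1044
D: finishes 65, weight 6, w·C = 390
E: finishes 88, weight 11, w·C = 968
F: finishes 94, weight 9, w·C = 846
G: finishes 120, weight 16, w·C = 1920
H: finishes 130, weight 13, w·C = 1690
I: finishes 134, weight 10, w·C = 1340
Sum = 96+780+1044+390+968+846+1920+1690+1340 = 9074.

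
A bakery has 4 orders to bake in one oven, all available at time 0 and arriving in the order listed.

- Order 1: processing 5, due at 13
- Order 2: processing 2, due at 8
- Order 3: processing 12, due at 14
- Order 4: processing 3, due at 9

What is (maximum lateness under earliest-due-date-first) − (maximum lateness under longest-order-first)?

-6

EDD (increasing due date): Order 2 Order 4 Order 1 Order 3.
Order 2: 0→2, due 8, lateness -6
Order 4: 2→5, due 9, lateness -4
Order 1: 5→10, due 13, lateness -3
Order 3: 10→22, due 14, lateness 8
Maximum = 8.
LPT (decreasing processing time): Order 3 Order 1 Order 4 Order 2.
Order 3: 0→12, due 14, lateness -2
Order 1: 12→17, due 13, lateness 4
Order 4: 17→20, due 9, lateness 11
Order 2: 20→22, due 8, lateness 14
Maximum = 14.
Difference = 8 − 14 = -6.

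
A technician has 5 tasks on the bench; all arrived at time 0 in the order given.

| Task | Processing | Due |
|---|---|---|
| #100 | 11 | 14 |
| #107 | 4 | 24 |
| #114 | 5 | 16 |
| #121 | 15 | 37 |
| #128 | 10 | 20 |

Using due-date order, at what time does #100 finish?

EDD (increasing due date): #100 #114 #128 #107 #121.
#100: 0→11

11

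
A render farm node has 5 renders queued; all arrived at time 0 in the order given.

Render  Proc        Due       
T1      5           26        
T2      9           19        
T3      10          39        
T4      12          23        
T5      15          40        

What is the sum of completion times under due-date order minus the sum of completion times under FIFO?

13

EDD (increasing due date): T2 T4 T1 T3 T5.
T2: 0→9
T4: 9→21
T1: 21→26
T3: 26→36
T5: 36→51
Sum = 9+21+26+36+51 = 143.
FIFO (arrival order): T1 T2 T3 T4 T5.
T1: 0→5
T2: 5→14
T3: 14→24
T4: 24→36
T5: 36→51
Sum = 5+14+24+36+51 = 130.
Difference = 143 − 130 = 13.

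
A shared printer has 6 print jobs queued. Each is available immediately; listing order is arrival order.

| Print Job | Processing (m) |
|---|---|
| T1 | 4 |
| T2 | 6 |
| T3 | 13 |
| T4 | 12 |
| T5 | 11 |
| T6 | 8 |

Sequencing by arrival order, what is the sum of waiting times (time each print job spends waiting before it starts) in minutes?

118

FIFO (arrival order): T1 T2 T3 T4 T5 T6.
T1: waits 0, runs 0→4
T2: waits 4, runs 4→10
T3: waits 10, runs 10→23
T4: waits 23, runs 23→35
T5: waits 35, runs 35→46
T6: waits 46, runs 46→54
Sum = 0+4+10+23+35+46 = 118.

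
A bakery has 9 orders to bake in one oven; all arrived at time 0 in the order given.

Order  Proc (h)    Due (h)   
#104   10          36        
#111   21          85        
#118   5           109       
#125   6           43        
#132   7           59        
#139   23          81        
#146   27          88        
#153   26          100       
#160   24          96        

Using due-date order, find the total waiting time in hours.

518

EDD (increasing due date): #104 #125 #132 #139 #111 #146 #160 #153 #118.
#104: waits 0, runs 0→10
#125: waits 10, runs 10→16
#132: waits 16, runs 16→23
#139: waits 23, runs 23→46
#111: waits 46, runs 46→67
#146: waits 67, runs 67→94
#160: waits 94, runs 94→118
#153: waits 118, runs 118→144
#118: waits 144, runs 144→149
Sum = 0+10+16+23+46+67+94+118+144 = 518.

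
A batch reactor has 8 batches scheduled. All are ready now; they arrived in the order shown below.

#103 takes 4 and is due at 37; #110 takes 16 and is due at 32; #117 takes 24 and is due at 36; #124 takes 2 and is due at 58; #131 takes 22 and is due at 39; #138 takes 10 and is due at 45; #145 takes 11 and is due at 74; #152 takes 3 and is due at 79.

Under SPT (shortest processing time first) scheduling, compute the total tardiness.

SPT (increasing processing time): #124 #152 #103 #138 #145 #110 #131 #117.
#124: 0→2, due 58, tardiness 0
#152: 2→5, due 79, tardiness 0
#103: 5→9, due 37, tardiness 0
#138: 9→19, due 45, tardiness 0
#145: 19→30, due 74, tardiness 0
#110: 30→46, due 32, tardiness 14
#131: 46→68, due 39, tardiness 29
#117: 68→92, due 36, tardiness 56
Sum = 0+0+0+0+0+14+29+56 = 99.

99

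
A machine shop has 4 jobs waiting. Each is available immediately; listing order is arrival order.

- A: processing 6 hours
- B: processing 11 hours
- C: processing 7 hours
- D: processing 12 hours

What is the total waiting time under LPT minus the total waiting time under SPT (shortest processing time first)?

22

LPT (decreasing processing time): D B C A.
D: waits 0, runs 0→12
B: waits 12, runs 12→23
C: waits 23, runs 23→30
A: waits 30, runs 30→36
Sum = 0+12+23+30 = 65.
SPT (increasing processing time): A C B D.
A: waits 0, runs 0→6
C: waits 6, runs 6→13
B: waits 13, runs 13→24
D: waits 24, runs 24→36
Sum = 0+6+13+24 = 43.
Difference = 65 − 43 = 22.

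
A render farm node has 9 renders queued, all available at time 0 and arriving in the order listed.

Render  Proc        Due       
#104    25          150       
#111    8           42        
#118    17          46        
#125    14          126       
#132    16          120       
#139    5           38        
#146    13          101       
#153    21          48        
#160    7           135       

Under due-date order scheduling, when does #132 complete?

80

EDD (increasing due date): #139 #111 #118 #153 #146 #132 #125 #160 #104.
#139: 0→5
#111: 5→13
#118: 13→30
#153: 30→51
#146: 51→64
#132: 64→80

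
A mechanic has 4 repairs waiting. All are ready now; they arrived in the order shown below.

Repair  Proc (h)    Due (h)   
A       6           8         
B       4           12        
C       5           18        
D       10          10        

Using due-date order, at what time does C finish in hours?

EDD (increasing due date): A D B C.
A: 0→6
D: 6→16
B: 16→20
C: 20→25

25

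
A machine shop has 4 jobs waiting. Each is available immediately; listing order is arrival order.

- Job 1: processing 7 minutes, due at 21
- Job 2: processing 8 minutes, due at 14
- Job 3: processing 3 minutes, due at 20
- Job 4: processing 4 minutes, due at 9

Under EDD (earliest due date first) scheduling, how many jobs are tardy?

1

EDD (increasing due date): Job 4 Job 2 Job 3 Job 1.
Job 4: 0→4, due 9, tardiness 0
Job 2: 4→12, due 14, tardiness 0
Job 3: 12→15, due 20, tardiness 0
Job 1: 15→22, due 21, tardiness 1
Late jobs: 1.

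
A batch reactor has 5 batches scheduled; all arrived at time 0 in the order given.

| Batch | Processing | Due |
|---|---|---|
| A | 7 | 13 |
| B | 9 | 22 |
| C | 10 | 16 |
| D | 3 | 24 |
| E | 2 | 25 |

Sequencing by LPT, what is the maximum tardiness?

LPT (decreasing processing time): C B A D E.
C: 0→10, due 16, tardiness 0
B: 10→19, due 22, tardiness 0
A: 19→26, due 13, tardiness 13
D: 26→29, due 24, tardiness 5
E: 29→31, due 25, tardiness 6
Maximum = 13.

13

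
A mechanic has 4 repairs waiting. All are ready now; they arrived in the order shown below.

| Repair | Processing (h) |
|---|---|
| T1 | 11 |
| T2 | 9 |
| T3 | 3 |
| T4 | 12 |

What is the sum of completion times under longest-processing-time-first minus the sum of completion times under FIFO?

13

LPT (decreasing processing time): T4 T1 T2 T3.
T4: 0→12
T1: 12→23
T2: 23→32
T3: 32→35
Sum = 12+23+32+35 = 102.
FIFO (arrival order): T1 T2 T3 T4.
T1: 0→11
T2: 11→20
T3: 20→23
T4: 23→35
Sum = 11+20+23+35 = 89.
Difference = 102 − 89 = 13.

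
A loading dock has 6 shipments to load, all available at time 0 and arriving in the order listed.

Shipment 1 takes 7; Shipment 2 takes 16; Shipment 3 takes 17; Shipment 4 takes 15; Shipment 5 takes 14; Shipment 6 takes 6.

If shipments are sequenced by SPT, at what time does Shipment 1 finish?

13

SPT (increasing processing time): Shipment 6 Shipment 1 Shipment 5 Shipment 4 Shipment 2 Shipment 3.
Shipment 6: 0→6
Shipment 1: 6→13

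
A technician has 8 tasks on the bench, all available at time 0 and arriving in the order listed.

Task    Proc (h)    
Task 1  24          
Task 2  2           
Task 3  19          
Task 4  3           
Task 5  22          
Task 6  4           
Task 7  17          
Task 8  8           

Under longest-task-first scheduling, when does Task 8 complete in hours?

LPT (decreasing processing time): Task 1 Task 5 Task 3 Task 7 Task 8 Task 6 Task 4 Task 2.
Task 1: 0→24
Task 5: 24→46
Task 3: 46→65
Task 7: 65→82
Task 8: 82→90

90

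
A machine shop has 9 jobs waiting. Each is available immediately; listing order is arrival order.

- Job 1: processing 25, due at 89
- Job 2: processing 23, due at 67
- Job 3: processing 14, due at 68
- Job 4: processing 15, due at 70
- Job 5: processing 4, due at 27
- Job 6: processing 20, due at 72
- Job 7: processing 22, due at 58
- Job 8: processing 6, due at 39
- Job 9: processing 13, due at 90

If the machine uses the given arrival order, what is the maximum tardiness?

90

FIFO (arrival order): Job 1 Job 2 Job 3 Job 4 Job 5 Job 6 Job 7 Job 8 Job 9.
Job 1: 0→25, due 89, tardiness 0
Job 2: 25→48, due 67, tardiness 0
Job 3: 48→62, due 68, tardiness 0
Job 4: 62→77, due 70, tardiness 7
Job 5: 77→81, due 27, tardiness 54
Job 6: 81→101, due 72, tardiness 29
Job 7: 101→123, due 58, tardiness 65
Job 8: 123→129, due 39, tardiness 90
Job 9: 129→142, due 90, tardiness 52
Maximum = 90.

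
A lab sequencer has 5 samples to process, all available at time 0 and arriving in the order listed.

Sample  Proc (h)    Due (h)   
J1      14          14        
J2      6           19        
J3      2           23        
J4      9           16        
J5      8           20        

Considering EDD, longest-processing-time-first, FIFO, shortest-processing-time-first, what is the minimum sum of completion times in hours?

EDD (increasing due date): J1 J4 J2 J5 J3.
J1: 0→14
J4: 14→23
J2: 23→29
J5: 29→37
J3: 37→39
Sum = 14+23+29+37+39 = 142.
LPT (decreasing processing time): J1 J4 J5 J2 J3.
J1: 0→14
J4: 14→23
J5: 23→31
J2: 31→37
J3: 37→39
Sum = 14+23+31+37+39 = 144.
FIFO (arrival order): J1 J2 J3 J4 J5.
J1: 0→14
J2: 14→20
J3: 20→22
J4: 22→31
J5: 31→39
Sum = 14+20+22+31+39 = 126.
SPT (increasing processing time): J3 J2 J5 J4 J1.
J3: 0→2
J2: 2→8
J5: 8→16
J4: 16→25
J1: 25→39
Sum = 2+8+16+25+39 = 90.
EDD 142, LPT 144, FIFO 126, SPT 90 → minimum 90.

90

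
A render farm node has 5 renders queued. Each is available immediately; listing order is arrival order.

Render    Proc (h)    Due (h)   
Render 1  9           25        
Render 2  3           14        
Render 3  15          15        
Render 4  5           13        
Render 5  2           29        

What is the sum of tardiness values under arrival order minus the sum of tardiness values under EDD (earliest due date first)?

16

FIFO (arrival order): Render 1 Render 2 Render 3 Render 4 Render 5.
Render 1: 0→9, due 25, tardiness 0
Render 2: 9→12, due 14, tardiness 0
Render 3: 12→27, due 15, tardiness 12
Render 4: 27→32, due 13, tardiness 19
Render 5: 32→34, due 29, tardiness 5
Sum = 0+0+12+19+5 = 36.
EDD (increasing due date): Render 4 Render 2 Render 3 Render 1 Render 5.
Render 4: 0→5, due 13, tardiness 0
Render 2: 5→8, due 14, tardiness 0
Render 3: 8→23, due 15, tardiness 8
Render 1: 23→32, due 25, tardiness 7
Render 5: 32→34, due 29, tardiness 5
Sum = 0+0+8+7+5 = 20.
Difference = 36 − 20 = 16.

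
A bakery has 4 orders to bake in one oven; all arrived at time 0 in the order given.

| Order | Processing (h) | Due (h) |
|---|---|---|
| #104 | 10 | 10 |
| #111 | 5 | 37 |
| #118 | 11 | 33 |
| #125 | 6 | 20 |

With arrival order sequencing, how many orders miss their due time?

FIFO (arrival order): #104 #111 #118 #125.
#104: 0→10, due 10, tardiness 0
#111: 10→15, due 37, tardiness 0
#118: 15→26, due 33, tardiness 0
#125: 26→32, due 20, tardiness 12
Late orders: 1.

1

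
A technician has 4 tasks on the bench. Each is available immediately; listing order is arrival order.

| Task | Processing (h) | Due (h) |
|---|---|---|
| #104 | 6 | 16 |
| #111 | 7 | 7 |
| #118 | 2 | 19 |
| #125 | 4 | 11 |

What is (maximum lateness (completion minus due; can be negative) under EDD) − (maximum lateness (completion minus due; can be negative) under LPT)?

-5

EDD (increasing due date): #111 #125 #104 #118.
#111: 0→7, due 7, lateness 0
#125: 7→11, due 11, lateness 0
#104: 11→17, due 16, lateness 1
#118: 17→19, due 19, lateness 0
Maximum = 1.
LPT (decreasing processing time): #111 #104 #125 #118.
#111: 0→7, due 7, lateness 0
#104: 7→13, due 16, lateness -3
#125: 13→17, due 11, lateness 6
#118: 17→19, due 19, lateness 0
Maximum = 6.
Difference = 1 − 6 = -5.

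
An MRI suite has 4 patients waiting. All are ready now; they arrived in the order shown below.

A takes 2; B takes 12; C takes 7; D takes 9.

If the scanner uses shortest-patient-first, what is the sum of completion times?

SPT (increasing processing time): A C D B.
A: 0→2
C: 2→9
D: 9→18
B: 18→30
Sum = 2+9+18+30 = 59.

59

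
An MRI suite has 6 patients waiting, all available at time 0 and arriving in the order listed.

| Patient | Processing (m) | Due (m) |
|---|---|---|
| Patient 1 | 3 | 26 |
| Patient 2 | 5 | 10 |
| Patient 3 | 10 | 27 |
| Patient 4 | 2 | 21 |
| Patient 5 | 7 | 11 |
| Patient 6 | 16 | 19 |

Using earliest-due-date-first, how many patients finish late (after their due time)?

5

EDD (increasing due date): Patient 2 Patient 5 Patient 6 Patient 4 Patient 1 Patient 3.
Patient 2: 0→5, due 10, tardiness 0
Patient 5: 5→12, due 11, tardiness 1
Patient 6: 12→28, due 19, tardiness 9
Patient 4: 28→30, due 21, tardiness 9
Patient 1: 30→33, due 26, tardiness 7
Patient 3: 33→43, due 27, tardiness 16
Late patients: 5.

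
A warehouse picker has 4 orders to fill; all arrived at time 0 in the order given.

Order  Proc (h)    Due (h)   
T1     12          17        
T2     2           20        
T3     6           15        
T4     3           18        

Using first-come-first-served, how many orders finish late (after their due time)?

FIFO (arrival order): T1 T2 T3 T4.
T1: 0→12, due 17, tardiness 0
T2: 12→14, due 20, tardiness 0
T3: 14→20, due 15, tardiness 5
T4: 20→23, due 18, tardiness 5
Late orders: 2.

2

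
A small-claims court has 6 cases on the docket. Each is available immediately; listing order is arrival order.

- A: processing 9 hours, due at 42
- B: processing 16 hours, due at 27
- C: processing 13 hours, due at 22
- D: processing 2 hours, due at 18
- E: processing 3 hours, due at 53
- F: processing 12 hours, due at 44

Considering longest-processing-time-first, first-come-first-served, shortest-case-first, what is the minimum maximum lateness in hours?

22

LPT (decreasing processing time): B C F A E D.
B: 0→16, due 27, lateness -11
C: 16→29, due 22, lateness 7
F: 29→41, due 44, lateness -3
A: 41→50, due 42, lateness 8
E: 50→53, due 53, lateness 0
D: 53→55, due 18, lateness 37
Maximum = 37.
FIFO (arrival order): A B C D E F.
A: 0→9, due 42, lateness -33
B: 9→25, due 27, lateness -2
C: 25→38, due 22, lateness 16
D: 38→40, due 18, lateness 22
E: 40→43, due 53, lateness -10
F: 43→55, due 44, lateness 11
Maximum = 22.
SPT (increasing processing time): D E A F C B.
D: 0→2, due 18, lateness -16
E: 2→5, due 53, lateness -48
A: 5→14, due 42, lateness -28
F: 14→26, due 44, lateness -18
C: 26→39, due 22, lateness 17
B: 39→55, due 27, lateness 28
Maximum = 28.
LPT 37, FIFO 22, SPT 28 → minimum 22.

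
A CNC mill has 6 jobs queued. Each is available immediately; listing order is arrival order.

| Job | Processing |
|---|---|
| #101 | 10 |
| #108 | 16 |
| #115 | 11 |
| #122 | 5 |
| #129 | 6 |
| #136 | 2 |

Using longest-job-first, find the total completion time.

221

LPT (decreasing processing time): #108 #115 #101 #129 #122 #136.
#108: 0→16
#115: 16→27
#101: 27→37
#129: 37→43
#122: 43→48
#136: 48→50
Sum = 16+27+37+43+48+50 = 221.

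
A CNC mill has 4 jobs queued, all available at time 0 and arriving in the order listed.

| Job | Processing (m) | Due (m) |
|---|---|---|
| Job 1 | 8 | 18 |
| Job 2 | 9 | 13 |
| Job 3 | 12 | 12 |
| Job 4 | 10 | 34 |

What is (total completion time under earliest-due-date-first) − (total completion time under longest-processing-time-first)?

-3

EDD (increasing due date): Job 3 Job 2 Job 1 Job 4.
Job 3: 0→12
Job 2: 12→21
Job 1: 21→29
Job 4: 29→39
Sum = 12+21+29+39 = 101.
LPT (decreasing processing time): Job 3 Job 4 Job 2 Job 1.
Job 3: 0→12
Job 4: 12→22
Job 2: 22→31
Job 1: 31→39
Sum = 12+22+31+39 = 104.
Difference = 101 − 104 = -3.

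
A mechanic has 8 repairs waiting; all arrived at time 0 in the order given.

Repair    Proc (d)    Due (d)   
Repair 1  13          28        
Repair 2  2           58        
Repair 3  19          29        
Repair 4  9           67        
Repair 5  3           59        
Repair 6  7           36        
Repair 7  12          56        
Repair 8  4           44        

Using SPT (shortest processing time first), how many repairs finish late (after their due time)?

SPT (increasing processing time): Repair 2 Repair 5 Repair 8 Repair 6 Repair 4 Repair 7 Repair 1 Repair 3.
Repair 2: 0→2, due 58, tardiness 0
Repair 5: 2→5, due 59, tardiness 0
Repair 8: 5→9, due 44, tardiness 0
Repair 6: 9→16, due 36, tardiness 0
Repair 4: 16→25, due 67, tardiness 0
Repair 7: 25→37, due 56, tardiness 0
Repair 1: 37→50, due 28, tardiness 22
Repair 3: 50→69, due 29, tardiness 40
Late repairs: 2.

2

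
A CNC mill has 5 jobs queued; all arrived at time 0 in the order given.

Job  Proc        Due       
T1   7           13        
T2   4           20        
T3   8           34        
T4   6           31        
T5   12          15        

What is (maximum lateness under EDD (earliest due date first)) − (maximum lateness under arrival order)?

-18

EDD (increasing due date): T1 T5 T2 T4 T3.
T1: 0→7, due 13, lateness -6
T5: 7→19, due 15, lateness 4
T2: 19→23, due 20, lateness 3
T4: 23→29, due 31, lateness -2
T3: 29→37, due 34, lateness 3
Maximum = 4.
FIFO (arrival order): T1 T2 T3 T4 T5.
T1: 0→7, due 13, lateness -6
T2: 7→11, due 20, lateness -9
T3: 11→19, due 34, lateness -15
T4: 19→25, due 31, lateness -6
T5: 25→37, due 15, lateness 22
Maximum = 22.
Difference = 4 − 22 = -18.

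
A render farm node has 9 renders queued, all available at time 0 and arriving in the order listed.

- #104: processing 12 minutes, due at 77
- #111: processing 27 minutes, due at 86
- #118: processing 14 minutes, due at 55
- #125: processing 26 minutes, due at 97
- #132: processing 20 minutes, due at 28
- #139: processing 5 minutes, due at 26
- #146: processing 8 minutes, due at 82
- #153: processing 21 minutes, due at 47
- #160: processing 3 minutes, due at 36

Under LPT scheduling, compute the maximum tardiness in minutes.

107

LPT (decreasing processing time): #111 #125 #153 #132 #118 #104 #146 #139 #160.
#111: 0→27, due 86, tardiness 0
#125: 27→53, due 97, tardiness 0
#153: 53→74, due 47, tardiness 27
#132: 74→94, due 28, tardiness 66
#118: 94→108, due 55, tardiness 53
#104: 108→120, due 77, tardiness 43
#146: 120→128, due 82, tardiness 46
#139: 128→133, due 26, tardiness 107
#160: 133→136, due 36, tardiness 100
Maximum = 107.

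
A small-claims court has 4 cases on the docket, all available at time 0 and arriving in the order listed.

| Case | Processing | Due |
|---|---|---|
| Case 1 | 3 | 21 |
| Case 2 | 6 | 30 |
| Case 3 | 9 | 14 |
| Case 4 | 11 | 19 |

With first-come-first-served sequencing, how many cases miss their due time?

FIFO (arrival order): Case 1 Case 2 Case 3 Case 4.
Case 1: 0→3, due 21, tardiness 0
Case 2: 3→9, due 30, tardiness 0
Case 3: 9→18, due 14, tardiness 4
Case 4: 18→29, due 19, tardiness 10
Late cases: 2.

2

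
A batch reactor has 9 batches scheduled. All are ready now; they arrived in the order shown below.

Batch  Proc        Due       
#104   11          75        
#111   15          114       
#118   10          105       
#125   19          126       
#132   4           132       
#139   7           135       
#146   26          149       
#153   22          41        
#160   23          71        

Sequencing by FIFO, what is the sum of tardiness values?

139

FIFO (arrival order): #104 #111 #118 #125 #132 #139 #146 #153 #160.
#104: 0→11, due 75, tardiness 0
#111: 11→26, due 114, tardiness 0
#118: 26→36, due 105, tardiness 0
#125: 36→55, due 126, tardiness 0
#132: 55→59, due 132, tardiness 0
#139: 59→66, due 135, tardiness 0
#146: 66→92, due 149, tardiness 0
#153: 92→114, due 41, tardiness 73
#160: 114→137, due 71, tardiness 66
Sum = 0+0+0+0+0+0+0+73+66 = 139.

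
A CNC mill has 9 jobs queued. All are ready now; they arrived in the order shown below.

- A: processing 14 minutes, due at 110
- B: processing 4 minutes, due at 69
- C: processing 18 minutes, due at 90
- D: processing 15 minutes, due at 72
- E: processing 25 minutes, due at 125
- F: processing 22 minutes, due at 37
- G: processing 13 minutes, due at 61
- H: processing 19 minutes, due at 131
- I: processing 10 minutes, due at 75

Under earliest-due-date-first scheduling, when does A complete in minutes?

EDD (increasing due date): F G B D I C A E H.
F: 0→22
G: 22→35
B: 35→39
D: 39→54
I: 54→64
C: 64→82
A: 82→96

96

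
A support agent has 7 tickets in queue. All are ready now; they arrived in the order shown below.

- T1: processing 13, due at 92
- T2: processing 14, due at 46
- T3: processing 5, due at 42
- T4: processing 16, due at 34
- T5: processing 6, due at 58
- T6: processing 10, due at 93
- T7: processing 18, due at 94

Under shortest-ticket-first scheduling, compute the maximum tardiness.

30

SPT (increasing processing time): T3 T5 T6 T1 T2 T4 T7.
T3: 0→5, due 42, tardiness 0
T5: 5→11, due 58, tardiness 0
T6: 11→21, due 93, tardiness 0
T1: 21→34, due 92, tardiness 0
T2: 34→48, due 46, tardiness 2
T4: 48→64, due 34, tardiness 30
T7: 64→82, due 94, tardiness 0
Maximum = 30.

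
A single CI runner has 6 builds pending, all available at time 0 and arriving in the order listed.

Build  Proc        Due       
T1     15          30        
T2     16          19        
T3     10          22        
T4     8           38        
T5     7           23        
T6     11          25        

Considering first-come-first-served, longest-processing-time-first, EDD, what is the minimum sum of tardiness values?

FIFO (arrival order): T1 T2 T3 T4 T5 T6.
T1: 0→15, due 30, tardiness 0
T2: 15→31, due 19, tardiness 12
T3: 31→41, due 22, tardiness 19
T4: 41→49, due 38, tardiness 11
T5: 49→56, due 23, tardiness 33
T6: 56→67, due 25, tardiness 42
Sum = 0+12+19+11+33+42 = 117.
LPT (decreasing processing time): T2 T1 T6 T3 T4 T5.
T2: 0→16, due 19, tardiness 0
T1: 16→31, due 30, tardiness 1
T6: 31→42, due 25, tardiness 17
T3: 42→52, due 22, tardiness 30
T4: 52→60, due 38, tardiness 22
T5: 60→67, due 23, tardiness 44
Sum = 0+1+17+30+22+44 = 114.
EDD (increasing due date): T2 T3 T5 T6 T1 T4.
T2: 0→16, due 19, tardiness 0
T3: 16→26, due 22, tardiness 4
T5: 26→33, due 23, tardiness 10
T6: 33→44, due 25, tardiness 19
T1: 44→59, due 30, tardiness 29
T4: 59→67, due 38, tardiness 29
Sum = 0+4+10+19+29+29 = 91.
FIFO 117, LPT 114, EDD 91 → minimum 91.

91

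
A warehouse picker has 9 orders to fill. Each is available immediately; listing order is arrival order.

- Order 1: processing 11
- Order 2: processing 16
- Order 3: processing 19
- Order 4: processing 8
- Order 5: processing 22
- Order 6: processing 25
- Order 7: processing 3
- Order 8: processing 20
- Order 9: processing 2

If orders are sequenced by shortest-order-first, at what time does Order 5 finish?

SPT (increasing processing time): Order 9 Order 7 Order 4 Order 1 Order 2 Order 3 Order 8 Order 5 Order 6.
Order 9: 0→2
Order 7: 2→5
Order 4: 5→13
Order 1: 13→24
Order 2: 24→40
Order 3: 40→59
Order 8: 59→79
Order 5: 79→101

101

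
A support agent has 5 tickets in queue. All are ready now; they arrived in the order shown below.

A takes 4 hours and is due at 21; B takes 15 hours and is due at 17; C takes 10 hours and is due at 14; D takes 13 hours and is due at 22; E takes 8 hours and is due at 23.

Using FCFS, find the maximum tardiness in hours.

27

FIFO (arrival order): A B C D E.
A: 0→4, due 21, tardiness 0
B: 4→19, due 17, tardiness 2
C: 19→29, due 14, tardiness 15
D: 29→42, due 22, tardiness 20
E: 42→50, due 23, tardiness 27
Maximum = 27.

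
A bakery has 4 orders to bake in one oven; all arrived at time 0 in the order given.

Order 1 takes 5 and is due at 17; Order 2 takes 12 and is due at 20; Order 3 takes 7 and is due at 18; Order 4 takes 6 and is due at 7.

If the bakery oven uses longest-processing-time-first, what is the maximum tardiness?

LPT (decreasing processing time): Order 2 Order 3 Order 4 Order 1.
Order 2: 0→12, due 20, tardiness 0
Order 3: 12→19, due 18, tardiness 1
Order 4: 19→25, due 7, tardiness 18
Order 1: 25→30, due 17, tardiness 13
Maximum = 18.

18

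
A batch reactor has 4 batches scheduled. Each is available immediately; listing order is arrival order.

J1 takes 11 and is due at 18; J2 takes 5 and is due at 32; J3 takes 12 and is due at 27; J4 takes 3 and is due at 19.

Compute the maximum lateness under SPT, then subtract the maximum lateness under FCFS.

SPT (increasing processing time): J4 J2 J1 J3.
J4: 0→3, due 19, lateness -16
J2: 3→8, due 32, lateness -24
J1: 8→19, due 18, lateness 1
J3: 19→31, due 27, lateness 4
Maximum = 4.
FIFO (arrival order): J1 J2 J3 J4.
J1: 0→11, due 18, lateness -7
J2: 11→16, due 32, lateness -16
J3: 16→28, due 27, lateness 1
J4: 28→31, due 19, lateness 12
Maximum = 12.
Difference = 4 − 12 = -8.

-8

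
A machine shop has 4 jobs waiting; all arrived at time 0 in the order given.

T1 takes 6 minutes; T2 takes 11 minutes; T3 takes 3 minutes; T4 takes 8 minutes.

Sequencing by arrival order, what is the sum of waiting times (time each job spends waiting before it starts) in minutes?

FIFO (arrival order): T1 T2 T3 T4.
T1: waits 0, runs 0→6
T2: waits 6, runs 6→17
T3: waits 17, runs 17→20
T4: waits 20, runs 20→28
Sum = 0+6+17+20 = 43.

43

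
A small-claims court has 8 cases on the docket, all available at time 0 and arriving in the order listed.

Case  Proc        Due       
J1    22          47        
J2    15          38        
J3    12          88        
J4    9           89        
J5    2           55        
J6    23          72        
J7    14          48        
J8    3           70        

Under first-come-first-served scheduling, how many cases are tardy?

4

FIFO (arrival order): J1 J2 J3 J4 J5 J6 J7 J8.
J1: 0→22, due 47, tardiness 0
J2: 22→37, due 38, tardiness 0
J3: 37→49, due 88, tardiness 0
J4: 49→58, due 89, tardiness 0
J5: 58→60, due 55, tardiness 5
J6: 60→83, due 72, tardiness 11
J7: 83→97, due 48, tardiness 49
J8: 97→100, due 70, tardiness 30
Late cases: 4.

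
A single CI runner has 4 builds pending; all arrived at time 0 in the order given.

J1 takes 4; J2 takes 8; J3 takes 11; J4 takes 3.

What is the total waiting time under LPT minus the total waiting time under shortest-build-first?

28

LPT (decreasing processing time): J3 J2 J1 J4.
J3: waits 0, runs 0→11
J2: waits 11, runs 11→19
J1: waits 19, runs 19→23
J4: waits 23, runs 23→26
Sum = 0+11+19+23 = 53.
SPT (increasing processing time): J4 J1 J2 J3.
J4: waits 0, runs 0→3
J1: waits 3, runs 3→7
J2: waits 7, runs 7→15
J3: waits 15, runs 15→26
Sum = 0+3+7+15 = 25.
Difference = 53 − 25 = 28.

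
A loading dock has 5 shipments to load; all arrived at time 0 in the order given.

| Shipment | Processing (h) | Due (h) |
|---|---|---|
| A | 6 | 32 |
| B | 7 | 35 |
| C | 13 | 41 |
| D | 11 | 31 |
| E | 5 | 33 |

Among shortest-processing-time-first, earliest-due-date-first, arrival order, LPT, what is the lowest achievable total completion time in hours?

SPT (increasing processing time): E A B D C.
E: 0→5
A: 5→11
B: 11→18
D: 18→29
C: 29→42
Sum = 5+11+18+29+42 = 105.
EDD (increasing due date): D A E B C.
D: 0→11
A: 11→17
E: 17→22
B: 22→29
C: 29→42
Sum = 11+17+22+29+42 = 121.
FIFO (arrival order): A B C D E.
A: 0→6
B: 6→13
C: 13→26
D: 26→37
E: 37→42
Sum = 6+13+26+37+42 = 124.
LPT (decreasing processing time): C D B A E.
C: 0→13
D: 13→24
B: 24→31
A: 31→37
E: 37→42
Sum = 13+24+31+37+42 = 147.
SPT 105, EDD 121, FIFO 124, LPT 147 → minimum 105.

105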